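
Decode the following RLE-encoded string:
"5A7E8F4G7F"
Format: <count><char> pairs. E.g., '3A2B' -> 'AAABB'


Expanding each <count><char> pair:
  5A -> 'AAAAA'
  7E -> 'EEEEEEE'
  8F -> 'FFFFFFFF'
  4G -> 'GGGG'
  7F -> 'FFFFFFF'

Decoded = AAAAAEEEEEEEFFFFFFFFGGGGFFFFFFF


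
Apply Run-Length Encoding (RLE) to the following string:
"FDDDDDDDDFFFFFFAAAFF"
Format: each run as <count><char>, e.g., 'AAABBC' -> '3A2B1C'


Scanning runs left to right:
  i=0: run of 'F' x 1 -> '1F'
  i=1: run of 'D' x 8 -> '8D'
  i=9: run of 'F' x 6 -> '6F'
  i=15: run of 'A' x 3 -> '3A'
  i=18: run of 'F' x 2 -> '2F'

RLE = 1F8D6F3A2F


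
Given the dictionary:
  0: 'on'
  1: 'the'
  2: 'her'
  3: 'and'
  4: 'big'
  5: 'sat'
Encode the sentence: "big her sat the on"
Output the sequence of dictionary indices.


Look up each word in the dictionary:
  'big' -> 4
  'her' -> 2
  'sat' -> 5
  'the' -> 1
  'on' -> 0

Encoded: [4, 2, 5, 1, 0]


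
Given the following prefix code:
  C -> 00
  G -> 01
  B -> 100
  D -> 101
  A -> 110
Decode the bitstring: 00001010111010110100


Decoding step by step:
Bits 00 -> C
Bits 00 -> C
Bits 101 -> D
Bits 01 -> G
Bits 110 -> A
Bits 101 -> D
Bits 101 -> D
Bits 00 -> C


Decoded message: CCDGADDC


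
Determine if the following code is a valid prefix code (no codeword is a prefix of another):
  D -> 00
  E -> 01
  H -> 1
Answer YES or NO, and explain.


Checking each pair (does one codeword prefix another?):
  D='00' vs E='01': no prefix
  D='00' vs H='1': no prefix
  E='01' vs D='00': no prefix
  E='01' vs H='1': no prefix
  H='1' vs D='00': no prefix
  H='1' vs E='01': no prefix
No violation found over all pairs.

YES -- this is a valid prefix code. No codeword is a prefix of any other codeword.


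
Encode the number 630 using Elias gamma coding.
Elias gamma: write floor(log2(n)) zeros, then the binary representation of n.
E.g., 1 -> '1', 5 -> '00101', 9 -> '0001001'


num_bits = floor(log2(630)) + 1 = 10
leading_zeros = num_bits - 1 = 9
binary(630) = 1001110110

Elias gamma(630) = '000000000' + '1001110110' = 0000000001001110110 (19 bits)


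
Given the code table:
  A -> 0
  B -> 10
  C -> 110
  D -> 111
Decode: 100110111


Decoding:
10 -> B
0 -> A
110 -> C
111 -> D


Result: BACD


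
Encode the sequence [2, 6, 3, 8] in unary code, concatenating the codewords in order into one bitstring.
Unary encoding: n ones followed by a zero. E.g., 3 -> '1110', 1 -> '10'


Encode each number as n ones followed by a terminating 0:
  2 -> 110 (3 bits)
  6 -> 1111110 (7 bits)
  3 -> 1110 (4 bits)
  8 -> 111111110 (9 bits)
Total length = 3 + 7 + 4 + 9 = 23 bits.

Unary([2, 6, 3, 8]) = 11011111101110111111110 (23 bits)


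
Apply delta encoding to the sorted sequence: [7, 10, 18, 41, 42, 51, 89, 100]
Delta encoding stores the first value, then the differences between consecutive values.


First value: 7
Deltas:
  10 - 7 = 3
  18 - 10 = 8
  41 - 18 = 23
  42 - 41 = 1
  51 - 42 = 9
  89 - 51 = 38
  100 - 89 = 11


Delta encoded: [7, 3, 8, 23, 1, 9, 38, 11]


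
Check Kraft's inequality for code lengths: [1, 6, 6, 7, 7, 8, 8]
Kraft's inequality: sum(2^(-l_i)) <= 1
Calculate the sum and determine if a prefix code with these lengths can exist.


Sum = 2^(-1) + 2^(-6) + 2^(-6) + 2^(-7) + 2^(-7) + 2^(-8) + 2^(-8)
    = 0.5 + 0.015625 + 0.015625 + 0.0078125 + 0.0078125 + 0.00390625 + 0.00390625
    = 142/256 = 0.5546875
Since 0.5546875 <= 1, Kraft's inequality IS satisfied.
A prefix code with these lengths CAN exist.

Kraft sum = 0.5546875. Satisfied.


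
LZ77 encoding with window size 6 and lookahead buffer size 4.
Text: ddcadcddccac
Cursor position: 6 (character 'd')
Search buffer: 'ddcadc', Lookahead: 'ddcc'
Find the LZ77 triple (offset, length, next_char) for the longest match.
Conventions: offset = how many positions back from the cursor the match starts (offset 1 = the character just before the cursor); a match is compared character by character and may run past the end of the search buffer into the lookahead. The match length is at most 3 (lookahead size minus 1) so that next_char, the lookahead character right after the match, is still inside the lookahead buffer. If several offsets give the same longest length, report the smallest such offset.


Try each offset into the search buffer:
  offset=1 (pos 5, char 'c'): match length 0
  offset=2 (pos 4, char 'd'): match length 1
  offset=3 (pos 3, char 'a'): match length 0
  offset=4 (pos 2, char 'c'): match length 0
  offset=5 (pos 1, char 'd'): match length 1
  offset=6 (pos 0, char 'd'): match length 3
Longest match has length 3 at offset 6.
next_char = character at position 6 + 3 = 9 -> 'c'

Best match: offset=6, length=3 (matching 'ddc' starting at position 0)
LZ77 triple: (6, 3, 'c')


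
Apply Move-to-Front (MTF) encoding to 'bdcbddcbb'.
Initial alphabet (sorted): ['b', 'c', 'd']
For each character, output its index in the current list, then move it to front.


MTF encoding:
'b': index 0 in ['b', 'c', 'd'] -> ['b', 'c', 'd']
'd': index 2 in ['b', 'c', 'd'] -> ['d', 'b', 'c']
'c': index 2 in ['d', 'b', 'c'] -> ['c', 'd', 'b']
'b': index 2 in ['c', 'd', 'b'] -> ['b', 'c', 'd']
'd': index 2 in ['b', 'c', 'd'] -> ['d', 'b', 'c']
'd': index 0 in ['d', 'b', 'c'] -> ['d', 'b', 'c']
'c': index 2 in ['d', 'b', 'c'] -> ['c', 'd', 'b']
'b': index 2 in ['c', 'd', 'b'] -> ['b', 'c', 'd']
'b': index 0 in ['b', 'c', 'd'] -> ['b', 'c', 'd']


Output: [0, 2, 2, 2, 2, 0, 2, 2, 0]


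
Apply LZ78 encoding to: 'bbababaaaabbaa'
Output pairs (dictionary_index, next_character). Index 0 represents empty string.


LZ78 encoding steps:
Dictionary: {0: ''}
Step 1: w='' (idx 0), next='b' -> output (0, 'b'), add 'b' as idx 1
Step 2: w='b' (idx 1), next='a' -> output (1, 'a'), add 'ba' as idx 2
Step 3: w='ba' (idx 2), next='b' -> output (2, 'b'), add 'bab' as idx 3
Step 4: w='' (idx 0), next='a' -> output (0, 'a'), add 'a' as idx 4
Step 5: w='a' (idx 4), next='a' -> output (4, 'a'), add 'aa' as idx 5
Step 6: w='a' (idx 4), next='b' -> output (4, 'b'), add 'ab' as idx 6
Step 7: w='ba' (idx 2), next='a' -> output (2, 'a'), add 'baa' as idx 7


Encoded: [(0, 'b'), (1, 'a'), (2, 'b'), (0, 'a'), (4, 'a'), (4, 'b'), (2, 'a')]


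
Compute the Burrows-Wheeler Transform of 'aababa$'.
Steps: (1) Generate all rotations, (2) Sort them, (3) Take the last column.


Rotations (sorted):
  0: $aababa -> last char: a
  1: a$aabab -> last char: b
  2: aababa$ -> last char: $
  3: aba$aab -> last char: b
  4: ababa$a -> last char: a
  5: ba$aaba -> last char: a
  6: baba$aa -> last char: a


BWT = ab$baaa


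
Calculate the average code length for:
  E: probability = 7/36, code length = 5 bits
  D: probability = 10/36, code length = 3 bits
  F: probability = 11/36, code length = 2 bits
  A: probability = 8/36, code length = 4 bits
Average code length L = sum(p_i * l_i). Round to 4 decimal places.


Weighted contributions p_i * l_i:
  E: (7/36) * 5 = 35/36
  D: (10/36) * 3 = 30/36
  F: (11/36) * 2 = 22/36
  A: (8/36) * 4 = 32/36
Sum = (35 + 30 + 22 + 32)/36 = 119/36

L = 119/36 = 3.3056 bits/symbol


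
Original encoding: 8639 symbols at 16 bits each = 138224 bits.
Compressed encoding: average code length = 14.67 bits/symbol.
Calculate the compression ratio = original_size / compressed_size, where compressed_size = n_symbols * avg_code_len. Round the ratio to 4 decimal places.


original_size = n_symbols * orig_bits = 8639 * 16 = 138224 bits
compressed_size = n_symbols * avg_code_len = 8639 * 14.67 = 126734.13 bits
ratio = original_size / compressed_size = 138224 / 126734.13 = 1.0907

Compression ratio = 1.0907


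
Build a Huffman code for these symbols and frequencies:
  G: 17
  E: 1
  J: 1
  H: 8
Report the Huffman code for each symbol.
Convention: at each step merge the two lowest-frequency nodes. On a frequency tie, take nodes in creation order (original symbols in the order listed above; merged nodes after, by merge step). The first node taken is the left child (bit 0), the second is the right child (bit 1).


Huffman tree construction:
Step 1: Merge E(1) + J(1) = 2
Step 2: Merge (E+J)(2) + H(8) = 10
Step 3: Merge ((E+J)+H)(10) + G(17) = 27
Read each symbol's code off the tree from the root (left child = 0, right child = 1).

Codes:
  G: 1 (length 1)
  E: 000 (length 3)
  J: 001 (length 3)
  H: 01 (length 2)
Average code length: 39/27 = 1.4444 bits/symbol


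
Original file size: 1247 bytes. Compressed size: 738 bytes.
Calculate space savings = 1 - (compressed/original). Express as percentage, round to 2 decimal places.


ratio = compressed/original = 738/1247 = 0.59182
savings = 1 - ratio = 1 - 0.59182 = 0.40818
as a percentage: 0.40818 * 100 = 40.82%

Space savings = 1 - 738/1247 = 40.82%


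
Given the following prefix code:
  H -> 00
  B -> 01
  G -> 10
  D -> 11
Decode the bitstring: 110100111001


Decoding step by step:
Bits 11 -> D
Bits 01 -> B
Bits 00 -> H
Bits 11 -> D
Bits 10 -> G
Bits 01 -> B


Decoded message: DBHDGB


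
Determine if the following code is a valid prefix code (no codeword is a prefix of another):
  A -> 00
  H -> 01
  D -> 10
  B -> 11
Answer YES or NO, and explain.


Checking each pair (does one codeword prefix another?):
  A='00' vs H='01': no prefix
  A='00' vs D='10': no prefix
  A='00' vs B='11': no prefix
  H='01' vs A='00': no prefix
  H='01' vs D='10': no prefix
  H='01' vs B='11': no prefix
  D='10' vs A='00': no prefix
  D='10' vs H='01': no prefix
  D='10' vs B='11': no prefix
  B='11' vs A='00': no prefix
  B='11' vs H='01': no prefix
  B='11' vs D='10': no prefix
No violation found over all pairs.

YES -- this is a valid prefix code. No codeword is a prefix of any other codeword.


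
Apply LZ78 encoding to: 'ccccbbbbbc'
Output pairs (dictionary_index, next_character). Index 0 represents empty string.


LZ78 encoding steps:
Dictionary: {0: ''}
Step 1: w='' (idx 0), next='c' -> output (0, 'c'), add 'c' as idx 1
Step 2: w='c' (idx 1), next='c' -> output (1, 'c'), add 'cc' as idx 2
Step 3: w='c' (idx 1), next='b' -> output (1, 'b'), add 'cb' as idx 3
Step 4: w='' (idx 0), next='b' -> output (0, 'b'), add 'b' as idx 4
Step 5: w='b' (idx 4), next='b' -> output (4, 'b'), add 'bb' as idx 5
Step 6: w='b' (idx 4), next='c' -> output (4, 'c'), add 'bc' as idx 6


Encoded: [(0, 'c'), (1, 'c'), (1, 'b'), (0, 'b'), (4, 'b'), (4, 'c')]


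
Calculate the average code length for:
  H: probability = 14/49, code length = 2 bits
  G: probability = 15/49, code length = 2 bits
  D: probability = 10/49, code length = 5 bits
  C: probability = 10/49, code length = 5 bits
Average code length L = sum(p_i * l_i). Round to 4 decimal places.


Weighted contributions p_i * l_i:
  H: (14/49) * 2 = 28/49
  G: (15/49) * 2 = 30/49
  D: (10/49) * 5 = 50/49
  C: (10/49) * 5 = 50/49
Sum = (28 + 30 + 50 + 50)/49 = 158/49

L = 158/49 = 3.2245 bits/symbol


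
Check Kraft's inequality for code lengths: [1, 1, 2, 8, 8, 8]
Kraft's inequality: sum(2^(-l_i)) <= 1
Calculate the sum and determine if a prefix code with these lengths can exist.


Sum = 2^(-1) + 2^(-1) + 2^(-2) + 2^(-8) + 2^(-8) + 2^(-8)
    = 0.5 + 0.5 + 0.25 + 0.00390625 + 0.00390625 + 0.00390625
    = 323/256 = 1.26171875
Since 1.26171875 > 1, Kraft's inequality is NOT satisfied.
A prefix code with these lengths CANNOT exist.

Kraft sum = 1.26171875. Not satisfied.


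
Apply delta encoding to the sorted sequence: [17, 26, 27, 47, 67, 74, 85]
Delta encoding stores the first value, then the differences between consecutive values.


First value: 17
Deltas:
  26 - 17 = 9
  27 - 26 = 1
  47 - 27 = 20
  67 - 47 = 20
  74 - 67 = 7
  85 - 74 = 11


Delta encoded: [17, 9, 1, 20, 20, 7, 11]


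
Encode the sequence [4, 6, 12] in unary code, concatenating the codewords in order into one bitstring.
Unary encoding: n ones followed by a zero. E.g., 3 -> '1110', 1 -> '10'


Encode each number as n ones followed by a terminating 0:
  4 -> 11110 (5 bits)
  6 -> 1111110 (7 bits)
  12 -> 1111111111110 (13 bits)
Total length = 5 + 7 + 13 = 25 bits.

Unary([4, 6, 12]) = 1111011111101111111111110 (25 bits)


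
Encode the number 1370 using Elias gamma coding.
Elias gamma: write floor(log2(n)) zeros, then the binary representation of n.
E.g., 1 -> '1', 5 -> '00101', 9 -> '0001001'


num_bits = floor(log2(1370)) + 1 = 11
leading_zeros = num_bits - 1 = 10
binary(1370) = 10101011010

Elias gamma(1370) = '0000000000' + '10101011010' = 000000000010101011010 (21 bits)


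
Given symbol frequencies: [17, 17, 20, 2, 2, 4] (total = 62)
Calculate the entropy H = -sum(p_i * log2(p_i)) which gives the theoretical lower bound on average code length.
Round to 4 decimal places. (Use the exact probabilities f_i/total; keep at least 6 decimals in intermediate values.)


Per-symbol terms -p_i * log2(p_i) with p_i = f_i/62:
  p = 17/62 = 0.274194: log2(p) = -1.866733, -p*log2(p) = 0.511846
  p = 17/62 = 0.274194: log2(p) = -1.866733, -p*log2(p) = 0.511846
  p = 20/62 = 0.322581: log2(p) = -1.632268, -p*log2(p) = 0.526538
  p = 2/62 = 0.032258: log2(p) = -4.954196, -p*log2(p) = 0.159813
  p = 2/62 = 0.032258: log2(p) = -4.954196, -p*log2(p) = 0.159813
  p = 4/62 = 0.064516: log2(p) = -3.954196, -p*log2(p) = 0.255109
H = 0.511846 + 0.511846 + 0.526538 + 0.159813 + 0.159813 + 0.255109 = 2.124965

H = 2.125 bits/symbol


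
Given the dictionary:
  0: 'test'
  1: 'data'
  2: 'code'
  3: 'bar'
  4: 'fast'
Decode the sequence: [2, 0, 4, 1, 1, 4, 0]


Look up each index in the dictionary:
  2 -> 'code'
  0 -> 'test'
  4 -> 'fast'
  1 -> 'data'
  1 -> 'data'
  4 -> 'fast'
  0 -> 'test'

Decoded: "code test fast data data fast test"


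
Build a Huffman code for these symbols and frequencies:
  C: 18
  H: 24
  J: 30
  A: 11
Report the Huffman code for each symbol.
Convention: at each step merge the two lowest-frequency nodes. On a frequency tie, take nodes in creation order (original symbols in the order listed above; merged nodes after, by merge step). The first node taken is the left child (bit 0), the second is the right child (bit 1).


Huffman tree construction:
Step 1: Merge A(11) + C(18) = 29
Step 2: Merge H(24) + (A+C)(29) = 53
Step 3: Merge J(30) + (H+(A+C))(53) = 83
Read each symbol's code off the tree from the root (left child = 0, right child = 1).

Codes:
  C: 111 (length 3)
  H: 10 (length 2)
  J: 0 (length 1)
  A: 110 (length 3)
Average code length: 165/83 = 1.9880 bits/symbol


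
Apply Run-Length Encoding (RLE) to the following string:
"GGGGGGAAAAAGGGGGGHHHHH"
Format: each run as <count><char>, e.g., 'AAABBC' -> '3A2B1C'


Scanning runs left to right:
  i=0: run of 'G' x 6 -> '6G'
  i=6: run of 'A' x 5 -> '5A'
  i=11: run of 'G' x 6 -> '6G'
  i=17: run of 'H' x 5 -> '5H'

RLE = 6G5A6G5H


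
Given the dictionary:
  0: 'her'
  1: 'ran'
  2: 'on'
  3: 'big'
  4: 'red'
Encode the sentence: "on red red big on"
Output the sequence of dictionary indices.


Look up each word in the dictionary:
  'on' -> 2
  'red' -> 4
  'red' -> 4
  'big' -> 3
  'on' -> 2

Encoded: [2, 4, 4, 3, 2]


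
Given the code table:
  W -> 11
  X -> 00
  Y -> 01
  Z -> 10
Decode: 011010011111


Decoding:
01 -> Y
10 -> Z
10 -> Z
01 -> Y
11 -> W
11 -> W


Result: YZZYWW


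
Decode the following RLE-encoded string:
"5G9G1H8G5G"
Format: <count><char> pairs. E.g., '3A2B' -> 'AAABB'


Expanding each <count><char> pair:
  5G -> 'GGGGG'
  9G -> 'GGGGGGGGG'
  1H -> 'H'
  8G -> 'GGGGGGGG'
  5G -> 'GGGGG'

Decoded = GGGGGGGGGGGGGGHGGGGGGGGGGGGG


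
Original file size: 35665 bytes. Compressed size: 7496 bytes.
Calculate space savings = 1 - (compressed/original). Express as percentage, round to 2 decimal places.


ratio = compressed/original = 7496/35665 = 0.210178
savings = 1 - ratio = 1 - 0.210178 = 0.789822
as a percentage: 0.789822 * 100 = 78.98%

Space savings = 1 - 7496/35665 = 78.98%


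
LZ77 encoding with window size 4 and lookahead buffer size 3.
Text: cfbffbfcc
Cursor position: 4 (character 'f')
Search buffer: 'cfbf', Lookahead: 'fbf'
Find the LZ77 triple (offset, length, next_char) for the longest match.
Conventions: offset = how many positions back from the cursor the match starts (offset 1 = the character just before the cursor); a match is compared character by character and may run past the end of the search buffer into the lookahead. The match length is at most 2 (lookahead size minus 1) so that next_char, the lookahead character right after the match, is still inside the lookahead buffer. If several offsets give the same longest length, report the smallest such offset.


Try each offset into the search buffer:
  offset=1 (pos 3, char 'f'): match length 1
  offset=2 (pos 2, char 'b'): match length 0
  offset=3 (pos 1, char 'f'): match length 2
  offset=4 (pos 0, char 'c'): match length 0
Longest match has length 2 at offset 3.
next_char = character at position 4 + 2 = 6 -> 'f'

Best match: offset=3, length=2 (matching 'fb' starting at position 1)
LZ77 triple: (3, 2, 'f')


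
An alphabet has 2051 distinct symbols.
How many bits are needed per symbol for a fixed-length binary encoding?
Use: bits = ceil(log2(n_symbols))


log2(2051) = 11.0021
Bracket: 2^11 = 2048 < 2051 <= 2^12 = 4096
So ceil(log2(2051)) = 12

bits = ceil(log2(2051)) = ceil(11.0021) = 12 bits


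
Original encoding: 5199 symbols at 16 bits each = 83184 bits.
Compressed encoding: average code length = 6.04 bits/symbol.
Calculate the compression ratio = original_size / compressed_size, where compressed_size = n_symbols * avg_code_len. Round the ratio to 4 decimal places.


original_size = n_symbols * orig_bits = 5199 * 16 = 83184 bits
compressed_size = n_symbols * avg_code_len = 5199 * 6.04 = 31401.96 bits
ratio = original_size / compressed_size = 83184 / 31401.96 = 2.649

Compression ratio = 2.649


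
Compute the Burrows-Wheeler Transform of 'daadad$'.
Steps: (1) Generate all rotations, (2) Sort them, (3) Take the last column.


Rotations (sorted):
  0: $daadad -> last char: d
  1: aadad$d -> last char: d
  2: ad$daad -> last char: d
  3: adad$da -> last char: a
  4: d$daada -> last char: a
  5: daadad$ -> last char: $
  6: dad$daa -> last char: a


BWT = dddaa$a


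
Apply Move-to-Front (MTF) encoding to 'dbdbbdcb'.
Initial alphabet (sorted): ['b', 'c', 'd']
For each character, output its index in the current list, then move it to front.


MTF encoding:
'd': index 2 in ['b', 'c', 'd'] -> ['d', 'b', 'c']
'b': index 1 in ['d', 'b', 'c'] -> ['b', 'd', 'c']
'd': index 1 in ['b', 'd', 'c'] -> ['d', 'b', 'c']
'b': index 1 in ['d', 'b', 'c'] -> ['b', 'd', 'c']
'b': index 0 in ['b', 'd', 'c'] -> ['b', 'd', 'c']
'd': index 1 in ['b', 'd', 'c'] -> ['d', 'b', 'c']
'c': index 2 in ['d', 'b', 'c'] -> ['c', 'd', 'b']
'b': index 2 in ['c', 'd', 'b'] -> ['b', 'c', 'd']


Output: [2, 1, 1, 1, 0, 1, 2, 2]


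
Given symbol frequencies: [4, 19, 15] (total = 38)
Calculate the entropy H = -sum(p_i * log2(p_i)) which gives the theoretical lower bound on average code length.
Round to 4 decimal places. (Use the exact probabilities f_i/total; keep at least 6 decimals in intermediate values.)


Per-symbol terms -p_i * log2(p_i) with p_i = f_i/38:
  p = 4/38 = 0.105263: log2(p) = -3.247928, -p*log2(p) = 0.341887
  p = 19/38 = 0.500000: log2(p) = -1.000000, -p*log2(p) = 0.500000
  p = 15/38 = 0.394737: log2(p) = -1.341037, -p*log2(p) = 0.529357
H = 0.341887 + 0.500000 + 0.529357 = 1.371244

H = 1.3712 bits/symbol


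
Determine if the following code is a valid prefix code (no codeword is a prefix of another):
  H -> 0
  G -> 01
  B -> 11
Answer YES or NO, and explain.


Checking each pair (does one codeword prefix another?):
  H='0' vs G='01': prefix -- VIOLATION

NO -- this is NOT a valid prefix code. H (0) is a prefix of G (01).


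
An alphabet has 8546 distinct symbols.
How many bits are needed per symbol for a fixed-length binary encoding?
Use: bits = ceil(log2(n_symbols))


log2(8546) = 13.061
Bracket: 2^13 = 8192 < 8546 <= 2^14 = 16384
So ceil(log2(8546)) = 14

bits = ceil(log2(8546)) = ceil(13.061) = 14 bits


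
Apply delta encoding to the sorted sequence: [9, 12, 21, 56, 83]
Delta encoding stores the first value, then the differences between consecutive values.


First value: 9
Deltas:
  12 - 9 = 3
  21 - 12 = 9
  56 - 21 = 35
  83 - 56 = 27


Delta encoded: [9, 3, 9, 35, 27]


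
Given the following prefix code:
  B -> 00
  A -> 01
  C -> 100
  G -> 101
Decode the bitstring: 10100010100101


Decoding step by step:
Bits 101 -> G
Bits 00 -> B
Bits 01 -> A
Bits 01 -> A
Bits 00 -> B
Bits 101 -> G


Decoded message: GBAABG


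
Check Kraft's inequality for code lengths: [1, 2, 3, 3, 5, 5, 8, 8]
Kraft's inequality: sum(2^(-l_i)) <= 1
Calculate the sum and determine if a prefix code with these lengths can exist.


Sum = 2^(-1) + 2^(-2) + 2^(-3) + 2^(-3) + 2^(-5) + 2^(-5) + 2^(-8) + 2^(-8)
    = 0.5 + 0.25 + 0.125 + 0.125 + 0.03125 + 0.03125 + 0.00390625 + 0.00390625
    = 274/256 = 1.0703125
Since 1.0703125 > 1, Kraft's inequality is NOT satisfied.
A prefix code with these lengths CANNOT exist.

Kraft sum = 1.0703125. Not satisfied.


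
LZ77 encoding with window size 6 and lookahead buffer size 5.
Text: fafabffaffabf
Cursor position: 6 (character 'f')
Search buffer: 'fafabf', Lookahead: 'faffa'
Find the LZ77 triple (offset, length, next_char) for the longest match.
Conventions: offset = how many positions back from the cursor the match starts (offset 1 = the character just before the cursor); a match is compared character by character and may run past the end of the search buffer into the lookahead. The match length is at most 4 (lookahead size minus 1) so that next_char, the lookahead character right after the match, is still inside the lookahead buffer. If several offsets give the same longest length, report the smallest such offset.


Try each offset into the search buffer:
  offset=1 (pos 5, char 'f'): match length 1
  offset=2 (pos 4, char 'b'): match length 0
  offset=3 (pos 3, char 'a'): match length 0
  offset=4 (pos 2, char 'f'): match length 2
  offset=5 (pos 1, char 'a'): match length 0
  offset=6 (pos 0, char 'f'): match length 3
Longest match has length 3 at offset 6.
next_char = character at position 6 + 3 = 9 -> 'f'

Best match: offset=6, length=3 (matching 'faf' starting at position 0)
LZ77 triple: (6, 3, 'f')


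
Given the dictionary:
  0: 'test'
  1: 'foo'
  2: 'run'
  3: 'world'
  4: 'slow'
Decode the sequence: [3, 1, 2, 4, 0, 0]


Look up each index in the dictionary:
  3 -> 'world'
  1 -> 'foo'
  2 -> 'run'
  4 -> 'slow'
  0 -> 'test'
  0 -> 'test'

Decoded: "world foo run slow test test"


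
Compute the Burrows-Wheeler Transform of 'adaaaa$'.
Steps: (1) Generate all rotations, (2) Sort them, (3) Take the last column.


Rotations (sorted):
  0: $adaaaa -> last char: a
  1: a$adaaa -> last char: a
  2: aa$adaa -> last char: a
  3: aaa$ada -> last char: a
  4: aaaa$ad -> last char: d
  5: adaaaa$ -> last char: $
  6: daaaa$a -> last char: a


BWT = aaaad$a


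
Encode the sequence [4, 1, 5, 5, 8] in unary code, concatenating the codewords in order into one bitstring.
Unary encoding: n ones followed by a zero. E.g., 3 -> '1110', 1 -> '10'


Encode each number as n ones followed by a terminating 0:
  4 -> 11110 (5 bits)
  1 -> 10 (2 bits)
  5 -> 111110 (6 bits)
  5 -> 111110 (6 bits)
  8 -> 111111110 (9 bits)
Total length = 5 + 2 + 6 + 6 + 9 = 28 bits.

Unary([4, 1, 5, 5, 8]) = 1111010111110111110111111110 (28 bits)


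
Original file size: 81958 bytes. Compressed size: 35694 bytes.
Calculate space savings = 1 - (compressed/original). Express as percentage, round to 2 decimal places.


ratio = compressed/original = 35694/81958 = 0.435516
savings = 1 - ratio = 1 - 0.435516 = 0.564484
as a percentage: 0.564484 * 100 = 56.45%

Space savings = 1 - 35694/81958 = 56.45%


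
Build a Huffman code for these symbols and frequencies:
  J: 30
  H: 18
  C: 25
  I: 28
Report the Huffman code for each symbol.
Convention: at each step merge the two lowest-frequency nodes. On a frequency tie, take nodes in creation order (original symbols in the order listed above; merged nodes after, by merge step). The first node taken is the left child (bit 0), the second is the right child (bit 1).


Huffman tree construction:
Step 1: Merge H(18) + C(25) = 43
Step 2: Merge I(28) + J(30) = 58
Step 3: Merge (H+C)(43) + (I+J)(58) = 101
Read each symbol's code off the tree from the root (left child = 0, right child = 1).

Codes:
  J: 11 (length 2)
  H: 00 (length 2)
  C: 01 (length 2)
  I: 10 (length 2)
Average code length: 202/101 = 2.0000 bits/symbol


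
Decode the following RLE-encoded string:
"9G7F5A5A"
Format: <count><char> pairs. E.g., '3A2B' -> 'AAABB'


Expanding each <count><char> pair:
  9G -> 'GGGGGGGGG'
  7F -> 'FFFFFFF'
  5A -> 'AAAAA'
  5A -> 'AAAAA'

Decoded = GGGGGGGGGFFFFFFFAAAAAAAAAA


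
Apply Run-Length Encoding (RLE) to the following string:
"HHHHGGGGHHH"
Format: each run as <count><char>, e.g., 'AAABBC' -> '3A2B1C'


Scanning runs left to right:
  i=0: run of 'H' x 4 -> '4H'
  i=4: run of 'G' x 4 -> '4G'
  i=8: run of 'H' x 3 -> '3H'

RLE = 4H4G3H


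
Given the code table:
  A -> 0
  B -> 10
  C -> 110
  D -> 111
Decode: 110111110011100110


Decoding:
110 -> C
111 -> D
110 -> C
0 -> A
111 -> D
0 -> A
0 -> A
110 -> C


Result: CDCADAAC


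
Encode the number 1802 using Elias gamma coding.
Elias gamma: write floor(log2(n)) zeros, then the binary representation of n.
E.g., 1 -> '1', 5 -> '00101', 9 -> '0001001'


num_bits = floor(log2(1802)) + 1 = 11
leading_zeros = num_bits - 1 = 10
binary(1802) = 11100001010

Elias gamma(1802) = '0000000000' + '11100001010' = 000000000011100001010 (21 bits)


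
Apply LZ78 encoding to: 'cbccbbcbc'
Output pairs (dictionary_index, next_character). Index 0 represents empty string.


LZ78 encoding steps:
Dictionary: {0: ''}
Step 1: w='' (idx 0), next='c' -> output (0, 'c'), add 'c' as idx 1
Step 2: w='' (idx 0), next='b' -> output (0, 'b'), add 'b' as idx 2
Step 3: w='c' (idx 1), next='c' -> output (1, 'c'), add 'cc' as idx 3
Step 4: w='b' (idx 2), next='b' -> output (2, 'b'), add 'bb' as idx 4
Step 5: w='c' (idx 1), next='b' -> output (1, 'b'), add 'cb' as idx 5
Step 6: w='c' (idx 1), end of input -> output (1, '')


Encoded: [(0, 'c'), (0, 'b'), (1, 'c'), (2, 'b'), (1, 'b'), (1, '')]


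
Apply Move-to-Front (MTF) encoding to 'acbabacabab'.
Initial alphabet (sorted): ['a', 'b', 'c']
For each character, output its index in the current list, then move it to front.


MTF encoding:
'a': index 0 in ['a', 'b', 'c'] -> ['a', 'b', 'c']
'c': index 2 in ['a', 'b', 'c'] -> ['c', 'a', 'b']
'b': index 2 in ['c', 'a', 'b'] -> ['b', 'c', 'a']
'a': index 2 in ['b', 'c', 'a'] -> ['a', 'b', 'c']
'b': index 1 in ['a', 'b', 'c'] -> ['b', 'a', 'c']
'a': index 1 in ['b', 'a', 'c'] -> ['a', 'b', 'c']
'c': index 2 in ['a', 'b', 'c'] -> ['c', 'a', 'b']
'a': index 1 in ['c', 'a', 'b'] -> ['a', 'c', 'b']
'b': index 2 in ['a', 'c', 'b'] -> ['b', 'a', 'c']
'a': index 1 in ['b', 'a', 'c'] -> ['a', 'b', 'c']
'b': index 1 in ['a', 'b', 'c'] -> ['b', 'a', 'c']


Output: [0, 2, 2, 2, 1, 1, 2, 1, 2, 1, 1]


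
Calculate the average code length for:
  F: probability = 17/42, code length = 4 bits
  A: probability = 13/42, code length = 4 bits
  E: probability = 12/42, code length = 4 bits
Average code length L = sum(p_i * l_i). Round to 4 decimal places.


Weighted contributions p_i * l_i:
  F: (17/42) * 4 = 68/42
  A: (13/42) * 4 = 52/42
  E: (12/42) * 4 = 48/42
Sum = (68 + 52 + 48)/42 = 168/42

L = 168/42 = 4.0000 bits/symbol


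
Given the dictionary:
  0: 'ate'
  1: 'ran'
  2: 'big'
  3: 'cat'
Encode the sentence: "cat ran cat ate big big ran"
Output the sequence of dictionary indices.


Look up each word in the dictionary:
  'cat' -> 3
  'ran' -> 1
  'cat' -> 3
  'ate' -> 0
  'big' -> 2
  'big' -> 2
  'ran' -> 1

Encoded: [3, 1, 3, 0, 2, 2, 1]


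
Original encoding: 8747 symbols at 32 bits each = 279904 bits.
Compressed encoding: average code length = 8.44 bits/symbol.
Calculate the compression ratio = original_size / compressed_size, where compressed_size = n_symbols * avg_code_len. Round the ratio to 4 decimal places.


original_size = n_symbols * orig_bits = 8747 * 32 = 279904 bits
compressed_size = n_symbols * avg_code_len = 8747 * 8.44 = 73824.68 bits
ratio = original_size / compressed_size = 279904 / 73824.68 = 3.7915

Compression ratio = 3.7915


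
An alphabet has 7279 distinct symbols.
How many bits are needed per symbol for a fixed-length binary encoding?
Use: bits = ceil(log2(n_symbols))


log2(7279) = 12.8295
Bracket: 2^12 = 4096 < 7279 <= 2^13 = 8192
So ceil(log2(7279)) = 13

bits = ceil(log2(7279)) = ceil(12.8295) = 13 bits


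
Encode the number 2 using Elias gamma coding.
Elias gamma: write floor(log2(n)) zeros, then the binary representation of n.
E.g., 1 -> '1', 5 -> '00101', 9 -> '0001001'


num_bits = floor(log2(2)) + 1 = 2
leading_zeros = num_bits - 1 = 1
binary(2) = 10

Elias gamma(2) = '0' + '10' = 010 (3 bits)


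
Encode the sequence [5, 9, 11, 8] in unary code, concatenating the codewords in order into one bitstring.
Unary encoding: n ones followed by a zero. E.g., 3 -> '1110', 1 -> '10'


Encode each number as n ones followed by a terminating 0:
  5 -> 111110 (6 bits)
  9 -> 1111111110 (10 bits)
  11 -> 111111111110 (12 bits)
  8 -> 111111110 (9 bits)
Total length = 6 + 10 + 12 + 9 = 37 bits.

Unary([5, 9, 11, 8]) = 1111101111111110111111111110111111110 (37 bits)


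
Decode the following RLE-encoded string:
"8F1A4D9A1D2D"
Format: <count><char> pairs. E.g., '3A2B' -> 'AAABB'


Expanding each <count><char> pair:
  8F -> 'FFFFFFFF'
  1A -> 'A'
  4D -> 'DDDD'
  9A -> 'AAAAAAAAA'
  1D -> 'D'
  2D -> 'DD'

Decoded = FFFFFFFFADDDDAAAAAAAAADDD


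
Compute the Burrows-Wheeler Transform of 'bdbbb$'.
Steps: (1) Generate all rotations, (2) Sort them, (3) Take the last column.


Rotations (sorted):
  0: $bdbbb -> last char: b
  1: b$bdbb -> last char: b
  2: bb$bdb -> last char: b
  3: bbb$bd -> last char: d
  4: bdbbb$ -> last char: $
  5: dbbb$b -> last char: b


BWT = bbbd$b


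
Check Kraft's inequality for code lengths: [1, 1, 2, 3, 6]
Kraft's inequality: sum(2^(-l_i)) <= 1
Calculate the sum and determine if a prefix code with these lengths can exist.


Sum = 2^(-1) + 2^(-1) + 2^(-2) + 2^(-3) + 2^(-6)
    = 0.5 + 0.5 + 0.25 + 0.125 + 0.015625
    = 89/64 = 1.390625
Since 1.390625 > 1, Kraft's inequality is NOT satisfied.
A prefix code with these lengths CANNOT exist.

Kraft sum = 1.390625. Not satisfied.


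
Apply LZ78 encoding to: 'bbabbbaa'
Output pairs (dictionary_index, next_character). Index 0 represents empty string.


LZ78 encoding steps:
Dictionary: {0: ''}
Step 1: w='' (idx 0), next='b' -> output (0, 'b'), add 'b' as idx 1
Step 2: w='b' (idx 1), next='a' -> output (1, 'a'), add 'ba' as idx 2
Step 3: w='b' (idx 1), next='b' -> output (1, 'b'), add 'bb' as idx 3
Step 4: w='ba' (idx 2), next='a' -> output (2, 'a'), add 'baa' as idx 4


Encoded: [(0, 'b'), (1, 'a'), (1, 'b'), (2, 'a')]


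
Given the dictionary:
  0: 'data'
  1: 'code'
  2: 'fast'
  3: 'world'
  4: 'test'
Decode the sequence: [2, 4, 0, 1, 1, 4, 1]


Look up each index in the dictionary:
  2 -> 'fast'
  4 -> 'test'
  0 -> 'data'
  1 -> 'code'
  1 -> 'code'
  4 -> 'test'
  1 -> 'code'

Decoded: "fast test data code code test code"


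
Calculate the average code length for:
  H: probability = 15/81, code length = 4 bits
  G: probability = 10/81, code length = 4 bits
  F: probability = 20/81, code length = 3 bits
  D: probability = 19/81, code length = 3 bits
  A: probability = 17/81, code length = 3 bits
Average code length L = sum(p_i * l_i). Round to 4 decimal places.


Weighted contributions p_i * l_i:
  H: (15/81) * 4 = 60/81
  G: (10/81) * 4 = 40/81
  F: (20/81) * 3 = 60/81
  D: (19/81) * 3 = 57/81
  A: (17/81) * 3 = 51/81
Sum = (60 + 40 + 60 + 57 + 51)/81 = 268/81

L = 268/81 = 3.3086 bits/symbol


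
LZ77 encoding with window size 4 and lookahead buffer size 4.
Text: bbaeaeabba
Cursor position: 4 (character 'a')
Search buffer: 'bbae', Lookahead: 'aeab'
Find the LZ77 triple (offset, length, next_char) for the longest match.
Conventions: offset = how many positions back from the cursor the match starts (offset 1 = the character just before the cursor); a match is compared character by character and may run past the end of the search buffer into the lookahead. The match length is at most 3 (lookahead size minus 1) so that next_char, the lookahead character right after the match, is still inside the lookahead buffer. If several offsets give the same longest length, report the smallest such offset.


Try each offset into the search buffer:
  offset=1 (pos 3, char 'e'): match length 0
  offset=2 (pos 2, char 'a'): match length 3
  offset=3 (pos 1, char 'b'): match length 0
  offset=4 (pos 0, char 'b'): match length 0
Longest match has length 3 at offset 2.
next_char = character at position 4 + 3 = 7 -> 'b'

Best match: offset=2, length=3 (matching 'aea' starting at position 2)
LZ77 triple: (2, 3, 'b')


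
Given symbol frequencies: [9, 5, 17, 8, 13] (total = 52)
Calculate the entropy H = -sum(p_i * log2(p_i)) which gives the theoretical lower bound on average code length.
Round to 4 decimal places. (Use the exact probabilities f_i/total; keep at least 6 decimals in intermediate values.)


Per-symbol terms -p_i * log2(p_i) with p_i = f_i/52:
  p = 9/52 = 0.173077: log2(p) = -2.530515, -p*log2(p) = 0.437974
  p = 5/52 = 0.096154: log2(p) = -3.378512, -p*log2(p) = 0.324857
  p = 17/52 = 0.326923: log2(p) = -1.612977, -p*log2(p) = 0.527319
  p = 8/52 = 0.153846: log2(p) = -2.700440, -p*log2(p) = 0.415452
  p = 13/52 = 0.250000: log2(p) = -2.000000, -p*log2(p) = 0.500000
H = 0.437974 + 0.324857 + 0.527319 + 0.415452 + 0.500000 = 2.205602

H = 2.2056 bits/symbol


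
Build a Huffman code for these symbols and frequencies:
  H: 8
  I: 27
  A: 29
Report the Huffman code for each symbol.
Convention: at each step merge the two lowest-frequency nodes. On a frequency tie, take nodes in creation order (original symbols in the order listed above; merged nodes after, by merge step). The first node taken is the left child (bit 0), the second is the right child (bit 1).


Huffman tree construction:
Step 1: Merge H(8) + I(27) = 35
Step 2: Merge A(29) + (H+I)(35) = 64
Read each symbol's code off the tree from the root (left child = 0, right child = 1).

Codes:
  H: 10 (length 2)
  I: 11 (length 2)
  A: 0 (length 1)
Average code length: 99/64 = 1.5469 bits/symbol


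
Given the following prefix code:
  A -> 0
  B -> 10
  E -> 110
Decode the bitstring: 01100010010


Decoding step by step:
Bits 0 -> A
Bits 110 -> E
Bits 0 -> A
Bits 0 -> A
Bits 10 -> B
Bits 0 -> A
Bits 10 -> B


Decoded message: AEAABAB


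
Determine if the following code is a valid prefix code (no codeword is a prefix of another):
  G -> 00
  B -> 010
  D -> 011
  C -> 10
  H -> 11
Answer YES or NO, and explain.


Checking each pair (does one codeword prefix another?):
  G='00' vs B='010': no prefix
  G='00' vs D='011': no prefix
  G='00' vs C='10': no prefix
  G='00' vs H='11': no prefix
  B='010' vs G='00': no prefix
  B='010' vs D='011': no prefix
  B='010' vs C='10': no prefix
  B='010' vs H='11': no prefix
  D='011' vs G='00': no prefix
  D='011' vs B='010': no prefix
  D='011' vs C='10': no prefix
  D='011' vs H='11': no prefix
  C='10' vs G='00': no prefix
  C='10' vs B='010': no prefix
  C='10' vs D='011': no prefix
  C='10' vs H='11': no prefix
  H='11' vs G='00': no prefix
  H='11' vs B='010': no prefix
  H='11' vs D='011': no prefix
  H='11' vs C='10': no prefix
No violation found over all pairs.

YES -- this is a valid prefix code. No codeword is a prefix of any other codeword.


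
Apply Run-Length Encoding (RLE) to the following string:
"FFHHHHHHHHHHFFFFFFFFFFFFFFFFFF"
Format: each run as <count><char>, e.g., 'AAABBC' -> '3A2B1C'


Scanning runs left to right:
  i=0: run of 'F' x 2 -> '2F'
  i=2: run of 'H' x 10 -> '10H'
  i=12: run of 'F' x 18 -> '18F'

RLE = 2F10H18F


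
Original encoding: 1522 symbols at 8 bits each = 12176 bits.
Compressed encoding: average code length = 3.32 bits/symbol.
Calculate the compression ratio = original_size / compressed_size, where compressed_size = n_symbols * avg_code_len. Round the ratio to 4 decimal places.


original_size = n_symbols * orig_bits = 1522 * 8 = 12176 bits
compressed_size = n_symbols * avg_code_len = 1522 * 3.32 = 5053.04 bits
ratio = original_size / compressed_size = 12176 / 5053.04 = 2.4096

Compression ratio = 2.4096


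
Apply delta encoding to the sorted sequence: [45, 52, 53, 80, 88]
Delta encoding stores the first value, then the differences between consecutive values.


First value: 45
Deltas:
  52 - 45 = 7
  53 - 52 = 1
  80 - 53 = 27
  88 - 80 = 8


Delta encoded: [45, 7, 1, 27, 8]


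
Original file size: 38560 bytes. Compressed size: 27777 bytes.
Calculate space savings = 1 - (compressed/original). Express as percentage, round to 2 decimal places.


ratio = compressed/original = 27777/38560 = 0.720358
savings = 1 - ratio = 1 - 0.720358 = 0.279642
as a percentage: 0.279642 * 100 = 27.96%

Space savings = 1 - 27777/38560 = 27.96%


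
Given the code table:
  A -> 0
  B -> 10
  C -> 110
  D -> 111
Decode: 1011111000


Decoding:
10 -> B
111 -> D
110 -> C
0 -> A
0 -> A


Result: BDCAA


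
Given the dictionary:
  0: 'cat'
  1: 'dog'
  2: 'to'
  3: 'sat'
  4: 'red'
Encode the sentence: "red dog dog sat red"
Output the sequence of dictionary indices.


Look up each word in the dictionary:
  'red' -> 4
  'dog' -> 1
  'dog' -> 1
  'sat' -> 3
  'red' -> 4

Encoded: [4, 1, 1, 3, 4]


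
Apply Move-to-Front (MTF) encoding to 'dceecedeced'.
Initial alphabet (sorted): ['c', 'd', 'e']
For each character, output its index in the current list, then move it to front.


MTF encoding:
'd': index 1 in ['c', 'd', 'e'] -> ['d', 'c', 'e']
'c': index 1 in ['d', 'c', 'e'] -> ['c', 'd', 'e']
'e': index 2 in ['c', 'd', 'e'] -> ['e', 'c', 'd']
'e': index 0 in ['e', 'c', 'd'] -> ['e', 'c', 'd']
'c': index 1 in ['e', 'c', 'd'] -> ['c', 'e', 'd']
'e': index 1 in ['c', 'e', 'd'] -> ['e', 'c', 'd']
'd': index 2 in ['e', 'c', 'd'] -> ['d', 'e', 'c']
'e': index 1 in ['d', 'e', 'c'] -> ['e', 'd', 'c']
'c': index 2 in ['e', 'd', 'c'] -> ['c', 'e', 'd']
'e': index 1 in ['c', 'e', 'd'] -> ['e', 'c', 'd']
'd': index 2 in ['e', 'c', 'd'] -> ['d', 'e', 'c']


Output: [1, 1, 2, 0, 1, 1, 2, 1, 2, 1, 2]


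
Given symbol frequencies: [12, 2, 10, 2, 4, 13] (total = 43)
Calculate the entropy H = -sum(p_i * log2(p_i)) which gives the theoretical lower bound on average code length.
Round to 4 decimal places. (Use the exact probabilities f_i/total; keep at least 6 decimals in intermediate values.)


Per-symbol terms -p_i * log2(p_i) with p_i = f_i/43:
  p = 12/43 = 0.279070: log2(p) = -1.841302, -p*log2(p) = 0.513852
  p = 2/43 = 0.046512: log2(p) = -4.426265, -p*log2(p) = 0.205873
  p = 10/43 = 0.232558: log2(p) = -2.104337, -p*log2(p) = 0.489381
  p = 2/43 = 0.046512: log2(p) = -4.426265, -p*log2(p) = 0.205873
  p = 4/43 = 0.093023: log2(p) = -3.426265, -p*log2(p) = 0.318722
  p = 13/43 = 0.302326: log2(p) = -1.725825, -p*log2(p) = 0.521761
H = 0.513852 + 0.205873 + 0.489381 + 0.205873 + 0.318722 + 0.521761 = 2.255462

H = 2.2555 bits/symbol


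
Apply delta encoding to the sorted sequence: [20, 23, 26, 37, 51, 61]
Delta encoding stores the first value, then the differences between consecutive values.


First value: 20
Deltas:
  23 - 20 = 3
  26 - 23 = 3
  37 - 26 = 11
  51 - 37 = 14
  61 - 51 = 10


Delta encoded: [20, 3, 3, 11, 14, 10]


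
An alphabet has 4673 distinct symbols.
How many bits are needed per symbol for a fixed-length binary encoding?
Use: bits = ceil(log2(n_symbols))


log2(4673) = 12.1901
Bracket: 2^12 = 4096 < 4673 <= 2^13 = 8192
So ceil(log2(4673)) = 13

bits = ceil(log2(4673)) = ceil(12.1901) = 13 bits


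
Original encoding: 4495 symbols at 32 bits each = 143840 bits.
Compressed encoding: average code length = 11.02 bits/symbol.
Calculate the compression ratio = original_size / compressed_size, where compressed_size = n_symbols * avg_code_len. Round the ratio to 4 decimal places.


original_size = n_symbols * orig_bits = 4495 * 32 = 143840 bits
compressed_size = n_symbols * avg_code_len = 4495 * 11.02 = 49534.9 bits
ratio = original_size / compressed_size = 143840 / 49534.9 = 2.9038

Compression ratio = 2.9038
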